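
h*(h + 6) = h^2 + 6*h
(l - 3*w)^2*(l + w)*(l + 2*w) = l^4 - 3*l^3*w - 7*l^2*w^2 + 15*l*w^3 + 18*w^4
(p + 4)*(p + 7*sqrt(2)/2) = p^2 + 4*p + 7*sqrt(2)*p/2 + 14*sqrt(2)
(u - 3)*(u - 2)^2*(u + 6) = u^4 - u^3 - 26*u^2 + 84*u - 72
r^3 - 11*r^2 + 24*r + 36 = (r - 6)^2*(r + 1)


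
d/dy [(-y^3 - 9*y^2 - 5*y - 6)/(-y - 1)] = (2*y^3 + 12*y^2 + 18*y - 1)/(y^2 + 2*y + 1)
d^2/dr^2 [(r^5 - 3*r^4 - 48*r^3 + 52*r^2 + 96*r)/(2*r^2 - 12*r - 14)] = (3*r^4 - 60*r^3 + 378*r^2 - 588*r - 1484)/(r^3 - 21*r^2 + 147*r - 343)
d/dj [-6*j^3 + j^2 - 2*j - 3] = -18*j^2 + 2*j - 2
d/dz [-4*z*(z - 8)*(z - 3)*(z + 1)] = -16*z^3 + 120*z^2 - 104*z - 96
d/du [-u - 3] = -1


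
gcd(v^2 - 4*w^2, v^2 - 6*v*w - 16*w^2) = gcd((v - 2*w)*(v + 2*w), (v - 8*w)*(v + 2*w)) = v + 2*w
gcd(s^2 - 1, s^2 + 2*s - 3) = s - 1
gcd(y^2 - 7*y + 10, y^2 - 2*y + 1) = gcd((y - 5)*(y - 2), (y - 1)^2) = 1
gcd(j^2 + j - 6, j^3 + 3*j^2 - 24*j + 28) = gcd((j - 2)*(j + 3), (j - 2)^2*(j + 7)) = j - 2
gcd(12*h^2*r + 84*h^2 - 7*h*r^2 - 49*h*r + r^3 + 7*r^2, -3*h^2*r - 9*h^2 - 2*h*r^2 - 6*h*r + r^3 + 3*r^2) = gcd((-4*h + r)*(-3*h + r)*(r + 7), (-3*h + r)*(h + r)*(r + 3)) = -3*h + r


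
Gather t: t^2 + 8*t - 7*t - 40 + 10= t^2 + t - 30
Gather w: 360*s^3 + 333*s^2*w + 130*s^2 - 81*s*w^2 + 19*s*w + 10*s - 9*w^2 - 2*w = 360*s^3 + 130*s^2 + 10*s + w^2*(-81*s - 9) + w*(333*s^2 + 19*s - 2)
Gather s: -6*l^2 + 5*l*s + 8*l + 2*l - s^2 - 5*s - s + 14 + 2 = -6*l^2 + 10*l - s^2 + s*(5*l - 6) + 16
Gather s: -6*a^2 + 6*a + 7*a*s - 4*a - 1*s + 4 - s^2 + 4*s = -6*a^2 + 2*a - s^2 + s*(7*a + 3) + 4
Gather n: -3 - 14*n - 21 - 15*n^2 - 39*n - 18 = -15*n^2 - 53*n - 42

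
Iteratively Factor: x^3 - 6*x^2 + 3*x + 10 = (x - 2)*(x^2 - 4*x - 5) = (x - 5)*(x - 2)*(x + 1)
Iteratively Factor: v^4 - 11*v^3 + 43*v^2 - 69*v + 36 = (v - 3)*(v^3 - 8*v^2 + 19*v - 12) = (v - 3)*(v - 1)*(v^2 - 7*v + 12) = (v - 3)^2*(v - 1)*(v - 4)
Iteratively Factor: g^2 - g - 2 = (g + 1)*(g - 2)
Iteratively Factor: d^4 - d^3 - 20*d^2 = (d + 4)*(d^3 - 5*d^2) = (d - 5)*(d + 4)*(d^2) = d*(d - 5)*(d + 4)*(d)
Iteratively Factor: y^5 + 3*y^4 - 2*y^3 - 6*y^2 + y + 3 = (y + 1)*(y^4 + 2*y^3 - 4*y^2 - 2*y + 3) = (y + 1)*(y + 3)*(y^3 - y^2 - y + 1) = (y - 1)*(y + 1)*(y + 3)*(y^2 - 1) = (y - 1)^2*(y + 1)*(y + 3)*(y + 1)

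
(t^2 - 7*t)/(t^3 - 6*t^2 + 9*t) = (t - 7)/(t^2 - 6*t + 9)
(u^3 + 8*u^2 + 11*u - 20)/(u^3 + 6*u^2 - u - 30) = (u^2 + 3*u - 4)/(u^2 + u - 6)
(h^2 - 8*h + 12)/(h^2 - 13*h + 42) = (h - 2)/(h - 7)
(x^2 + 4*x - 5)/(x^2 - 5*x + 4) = (x + 5)/(x - 4)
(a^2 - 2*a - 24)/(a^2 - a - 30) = (a + 4)/(a + 5)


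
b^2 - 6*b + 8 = (b - 4)*(b - 2)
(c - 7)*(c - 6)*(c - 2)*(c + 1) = c^4 - 14*c^3 + 53*c^2 - 16*c - 84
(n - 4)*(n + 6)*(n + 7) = n^3 + 9*n^2 - 10*n - 168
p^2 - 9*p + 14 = (p - 7)*(p - 2)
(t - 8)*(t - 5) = t^2 - 13*t + 40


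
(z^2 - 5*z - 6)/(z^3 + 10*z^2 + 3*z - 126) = (z^2 - 5*z - 6)/(z^3 + 10*z^2 + 3*z - 126)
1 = 1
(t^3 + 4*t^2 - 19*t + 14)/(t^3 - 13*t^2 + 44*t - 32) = (t^2 + 5*t - 14)/(t^2 - 12*t + 32)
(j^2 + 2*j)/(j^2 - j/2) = 2*(j + 2)/(2*j - 1)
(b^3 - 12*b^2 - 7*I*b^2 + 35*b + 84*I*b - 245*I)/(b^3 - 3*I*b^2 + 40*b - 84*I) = (b^2 - 12*b + 35)/(b^2 + 4*I*b + 12)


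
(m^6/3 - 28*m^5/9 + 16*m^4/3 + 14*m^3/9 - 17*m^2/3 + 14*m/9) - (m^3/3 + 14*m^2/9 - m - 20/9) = m^6/3 - 28*m^5/9 + 16*m^4/3 + 11*m^3/9 - 65*m^2/9 + 23*m/9 + 20/9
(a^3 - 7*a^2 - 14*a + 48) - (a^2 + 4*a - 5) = a^3 - 8*a^2 - 18*a + 53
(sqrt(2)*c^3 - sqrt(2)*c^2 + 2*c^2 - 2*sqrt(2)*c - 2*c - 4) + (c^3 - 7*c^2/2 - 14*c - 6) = c^3 + sqrt(2)*c^3 - 3*c^2/2 - sqrt(2)*c^2 - 16*c - 2*sqrt(2)*c - 10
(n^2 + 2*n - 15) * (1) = n^2 + 2*n - 15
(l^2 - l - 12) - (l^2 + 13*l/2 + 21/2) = -15*l/2 - 45/2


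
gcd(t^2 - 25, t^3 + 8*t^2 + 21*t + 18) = 1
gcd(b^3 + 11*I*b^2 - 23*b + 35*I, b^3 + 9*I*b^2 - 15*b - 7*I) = b + 7*I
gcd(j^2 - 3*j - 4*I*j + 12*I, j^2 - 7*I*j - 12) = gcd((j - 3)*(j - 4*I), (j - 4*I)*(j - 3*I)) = j - 4*I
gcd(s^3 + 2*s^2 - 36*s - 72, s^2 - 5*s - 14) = s + 2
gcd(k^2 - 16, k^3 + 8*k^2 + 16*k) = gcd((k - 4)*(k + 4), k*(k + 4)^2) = k + 4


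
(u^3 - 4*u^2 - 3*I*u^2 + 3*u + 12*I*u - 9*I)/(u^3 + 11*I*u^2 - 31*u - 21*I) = (u^3 + u^2*(-4 - 3*I) + u*(3 + 12*I) - 9*I)/(u^3 + 11*I*u^2 - 31*u - 21*I)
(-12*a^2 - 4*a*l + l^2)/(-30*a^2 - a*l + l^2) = (2*a + l)/(5*a + l)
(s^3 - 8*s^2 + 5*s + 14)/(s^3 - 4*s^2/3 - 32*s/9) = 9*(-s^3 + 8*s^2 - 5*s - 14)/(s*(-9*s^2 + 12*s + 32))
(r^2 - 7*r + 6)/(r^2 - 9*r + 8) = (r - 6)/(r - 8)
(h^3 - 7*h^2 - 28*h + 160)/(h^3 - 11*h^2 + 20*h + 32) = (h + 5)/(h + 1)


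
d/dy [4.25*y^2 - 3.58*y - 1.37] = 8.5*y - 3.58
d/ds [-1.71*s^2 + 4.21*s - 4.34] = 4.21 - 3.42*s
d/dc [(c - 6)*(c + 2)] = 2*c - 4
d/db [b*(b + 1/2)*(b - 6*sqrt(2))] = 3*b^2 - 12*sqrt(2)*b + b - 3*sqrt(2)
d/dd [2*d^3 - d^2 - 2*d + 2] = 6*d^2 - 2*d - 2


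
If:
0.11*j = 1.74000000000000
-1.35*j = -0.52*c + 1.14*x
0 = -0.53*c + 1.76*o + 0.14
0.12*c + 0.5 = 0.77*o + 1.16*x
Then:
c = 34.77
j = 15.82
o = 10.39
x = -2.87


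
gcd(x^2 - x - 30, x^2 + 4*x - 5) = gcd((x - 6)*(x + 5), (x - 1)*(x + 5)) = x + 5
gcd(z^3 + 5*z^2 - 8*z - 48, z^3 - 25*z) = 1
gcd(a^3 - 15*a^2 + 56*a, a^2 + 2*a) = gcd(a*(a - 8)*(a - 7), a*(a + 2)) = a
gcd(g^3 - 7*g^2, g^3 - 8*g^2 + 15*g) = g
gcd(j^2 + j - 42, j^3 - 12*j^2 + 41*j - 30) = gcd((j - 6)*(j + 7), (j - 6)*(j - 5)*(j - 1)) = j - 6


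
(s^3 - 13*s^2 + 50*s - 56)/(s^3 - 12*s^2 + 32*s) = (s^2 - 9*s + 14)/(s*(s - 8))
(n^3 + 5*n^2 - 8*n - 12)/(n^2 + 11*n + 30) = (n^2 - n - 2)/(n + 5)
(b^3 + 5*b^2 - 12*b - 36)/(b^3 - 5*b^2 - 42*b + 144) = (b + 2)/(b - 8)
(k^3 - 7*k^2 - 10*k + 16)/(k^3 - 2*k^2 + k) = (k^2 - 6*k - 16)/(k*(k - 1))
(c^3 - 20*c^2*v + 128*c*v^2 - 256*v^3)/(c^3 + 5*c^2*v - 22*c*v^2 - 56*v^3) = (c^2 - 16*c*v + 64*v^2)/(c^2 + 9*c*v + 14*v^2)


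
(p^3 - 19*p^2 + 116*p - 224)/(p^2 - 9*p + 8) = (p^2 - 11*p + 28)/(p - 1)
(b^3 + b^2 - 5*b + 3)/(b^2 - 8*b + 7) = (b^2 + 2*b - 3)/(b - 7)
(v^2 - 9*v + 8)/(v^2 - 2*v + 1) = (v - 8)/(v - 1)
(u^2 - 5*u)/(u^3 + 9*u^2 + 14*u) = (u - 5)/(u^2 + 9*u + 14)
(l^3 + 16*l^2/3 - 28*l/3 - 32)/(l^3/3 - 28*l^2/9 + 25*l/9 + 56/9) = 3*(3*l^3 + 16*l^2 - 28*l - 96)/(3*l^3 - 28*l^2 + 25*l + 56)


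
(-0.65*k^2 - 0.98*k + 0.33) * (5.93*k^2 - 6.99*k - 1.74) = -3.8545*k^4 - 1.2679*k^3 + 9.9381*k^2 - 0.6015*k - 0.5742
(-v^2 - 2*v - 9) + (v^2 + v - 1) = -v - 10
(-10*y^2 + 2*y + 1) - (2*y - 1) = 2 - 10*y^2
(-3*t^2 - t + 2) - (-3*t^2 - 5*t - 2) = 4*t + 4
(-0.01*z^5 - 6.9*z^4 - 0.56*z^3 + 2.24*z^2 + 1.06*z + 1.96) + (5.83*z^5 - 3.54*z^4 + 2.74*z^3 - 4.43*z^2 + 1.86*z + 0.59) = 5.82*z^5 - 10.44*z^4 + 2.18*z^3 - 2.19*z^2 + 2.92*z + 2.55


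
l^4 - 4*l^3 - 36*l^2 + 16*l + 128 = (l - 8)*(l - 2)*(l + 2)*(l + 4)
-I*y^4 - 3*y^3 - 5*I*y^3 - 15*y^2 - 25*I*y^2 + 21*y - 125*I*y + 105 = (y + 5)*(y - 7*I)*(y + 3*I)*(-I*y + 1)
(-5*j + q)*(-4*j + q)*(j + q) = 20*j^3 + 11*j^2*q - 8*j*q^2 + q^3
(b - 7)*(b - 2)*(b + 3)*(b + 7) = b^4 + b^3 - 55*b^2 - 49*b + 294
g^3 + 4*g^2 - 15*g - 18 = (g - 3)*(g + 1)*(g + 6)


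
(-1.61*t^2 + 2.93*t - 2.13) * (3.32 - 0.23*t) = 0.3703*t^3 - 6.0191*t^2 + 10.2175*t - 7.0716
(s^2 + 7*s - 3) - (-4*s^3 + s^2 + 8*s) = 4*s^3 - s - 3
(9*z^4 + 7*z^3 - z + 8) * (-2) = -18*z^4 - 14*z^3 + 2*z - 16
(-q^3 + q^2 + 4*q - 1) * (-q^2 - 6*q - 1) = q^5 + 5*q^4 - 9*q^3 - 24*q^2 + 2*q + 1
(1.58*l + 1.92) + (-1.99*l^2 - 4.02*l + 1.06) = -1.99*l^2 - 2.44*l + 2.98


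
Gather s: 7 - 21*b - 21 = -21*b - 14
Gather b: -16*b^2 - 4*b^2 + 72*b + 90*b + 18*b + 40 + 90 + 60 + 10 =-20*b^2 + 180*b + 200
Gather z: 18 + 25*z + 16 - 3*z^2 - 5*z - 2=-3*z^2 + 20*z + 32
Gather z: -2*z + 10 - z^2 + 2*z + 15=25 - z^2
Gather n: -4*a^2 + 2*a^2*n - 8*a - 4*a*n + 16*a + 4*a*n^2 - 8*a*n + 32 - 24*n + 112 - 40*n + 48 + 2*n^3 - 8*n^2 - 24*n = -4*a^2 + 8*a + 2*n^3 + n^2*(4*a - 8) + n*(2*a^2 - 12*a - 88) + 192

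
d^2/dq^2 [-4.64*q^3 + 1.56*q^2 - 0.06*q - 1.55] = 3.12 - 27.84*q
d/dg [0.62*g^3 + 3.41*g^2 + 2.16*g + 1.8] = 1.86*g^2 + 6.82*g + 2.16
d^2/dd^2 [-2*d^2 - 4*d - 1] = -4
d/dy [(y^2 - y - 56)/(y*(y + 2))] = (3*y^2 + 112*y + 112)/(y^2*(y^2 + 4*y + 4))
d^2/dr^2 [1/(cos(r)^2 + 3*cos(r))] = (-(1 - cos(2*r))^2 + 45*cos(r)/4 - 11*cos(2*r)/2 - 9*cos(3*r)/4 + 33/2)/((cos(r) + 3)^3*cos(r)^3)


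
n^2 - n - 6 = (n - 3)*(n + 2)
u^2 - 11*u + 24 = (u - 8)*(u - 3)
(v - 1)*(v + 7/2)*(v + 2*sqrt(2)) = v^3 + 5*v^2/2 + 2*sqrt(2)*v^2 - 7*v/2 + 5*sqrt(2)*v - 7*sqrt(2)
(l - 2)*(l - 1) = l^2 - 3*l + 2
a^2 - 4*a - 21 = (a - 7)*(a + 3)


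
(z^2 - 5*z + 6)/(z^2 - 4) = (z - 3)/(z + 2)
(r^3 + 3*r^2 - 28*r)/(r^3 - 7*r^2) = (r^2 + 3*r - 28)/(r*(r - 7))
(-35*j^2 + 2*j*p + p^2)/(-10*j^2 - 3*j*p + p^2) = (7*j + p)/(2*j + p)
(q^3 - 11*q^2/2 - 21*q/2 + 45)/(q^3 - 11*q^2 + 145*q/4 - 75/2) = 2*(q + 3)/(2*q - 5)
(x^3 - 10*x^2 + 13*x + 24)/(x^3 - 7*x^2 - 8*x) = (x - 3)/x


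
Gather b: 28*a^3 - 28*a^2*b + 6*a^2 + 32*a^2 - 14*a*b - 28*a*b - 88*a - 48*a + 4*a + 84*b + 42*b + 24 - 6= 28*a^3 + 38*a^2 - 132*a + b*(-28*a^2 - 42*a + 126) + 18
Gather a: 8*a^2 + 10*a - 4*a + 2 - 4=8*a^2 + 6*a - 2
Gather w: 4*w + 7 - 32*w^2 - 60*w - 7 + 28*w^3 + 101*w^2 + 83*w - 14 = 28*w^3 + 69*w^2 + 27*w - 14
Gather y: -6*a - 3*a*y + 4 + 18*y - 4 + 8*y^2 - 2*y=-6*a + 8*y^2 + y*(16 - 3*a)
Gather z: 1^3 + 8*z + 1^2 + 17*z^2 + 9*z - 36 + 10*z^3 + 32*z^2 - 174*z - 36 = 10*z^3 + 49*z^2 - 157*z - 70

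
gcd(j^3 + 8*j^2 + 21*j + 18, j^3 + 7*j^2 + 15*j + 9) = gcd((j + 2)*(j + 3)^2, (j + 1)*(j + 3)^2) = j^2 + 6*j + 9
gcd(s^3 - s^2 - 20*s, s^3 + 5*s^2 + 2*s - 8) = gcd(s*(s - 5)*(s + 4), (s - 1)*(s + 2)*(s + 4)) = s + 4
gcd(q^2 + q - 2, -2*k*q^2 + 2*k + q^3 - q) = q - 1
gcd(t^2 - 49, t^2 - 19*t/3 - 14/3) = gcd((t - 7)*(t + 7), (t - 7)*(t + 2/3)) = t - 7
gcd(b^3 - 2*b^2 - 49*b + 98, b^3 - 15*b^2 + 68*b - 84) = b^2 - 9*b + 14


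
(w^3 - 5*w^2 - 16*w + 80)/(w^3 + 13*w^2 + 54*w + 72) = (w^2 - 9*w + 20)/(w^2 + 9*w + 18)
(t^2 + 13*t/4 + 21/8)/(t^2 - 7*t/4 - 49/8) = (2*t + 3)/(2*t - 7)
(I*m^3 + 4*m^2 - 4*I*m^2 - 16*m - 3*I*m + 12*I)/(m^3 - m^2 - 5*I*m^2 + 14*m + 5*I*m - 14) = (I*m^3 + 4*m^2*(1 - I) - m*(16 + 3*I) + 12*I)/(m^3 - m^2*(1 + 5*I) + m*(14 + 5*I) - 14)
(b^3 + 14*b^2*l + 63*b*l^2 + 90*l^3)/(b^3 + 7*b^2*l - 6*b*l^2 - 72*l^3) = (b^2 + 8*b*l + 15*l^2)/(b^2 + b*l - 12*l^2)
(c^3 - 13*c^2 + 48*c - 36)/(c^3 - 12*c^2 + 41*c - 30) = (c - 6)/(c - 5)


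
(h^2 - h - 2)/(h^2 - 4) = (h + 1)/(h + 2)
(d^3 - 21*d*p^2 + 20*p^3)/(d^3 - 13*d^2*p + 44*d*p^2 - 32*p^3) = (-d - 5*p)/(-d + 8*p)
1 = 1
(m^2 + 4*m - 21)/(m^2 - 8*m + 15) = (m + 7)/(m - 5)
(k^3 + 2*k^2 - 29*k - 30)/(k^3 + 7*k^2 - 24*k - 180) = (k + 1)/(k + 6)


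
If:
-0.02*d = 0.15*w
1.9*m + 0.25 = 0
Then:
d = -7.5*w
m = -0.13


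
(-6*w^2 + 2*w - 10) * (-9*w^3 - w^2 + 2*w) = 54*w^5 - 12*w^4 + 76*w^3 + 14*w^2 - 20*w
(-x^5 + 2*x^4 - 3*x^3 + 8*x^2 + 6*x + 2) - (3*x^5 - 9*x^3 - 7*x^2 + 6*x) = -4*x^5 + 2*x^4 + 6*x^3 + 15*x^2 + 2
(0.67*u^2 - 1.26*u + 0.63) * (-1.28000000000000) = -0.8576*u^2 + 1.6128*u - 0.8064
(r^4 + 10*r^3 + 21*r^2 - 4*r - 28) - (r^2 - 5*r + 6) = r^4 + 10*r^3 + 20*r^2 + r - 34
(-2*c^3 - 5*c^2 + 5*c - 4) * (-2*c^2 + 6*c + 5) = 4*c^5 - 2*c^4 - 50*c^3 + 13*c^2 + c - 20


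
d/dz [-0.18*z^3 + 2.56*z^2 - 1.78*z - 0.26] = -0.54*z^2 + 5.12*z - 1.78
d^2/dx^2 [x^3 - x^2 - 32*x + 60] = 6*x - 2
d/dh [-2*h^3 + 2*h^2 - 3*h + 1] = -6*h^2 + 4*h - 3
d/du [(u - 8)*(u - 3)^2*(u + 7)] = 4*u^3 - 21*u^2 - 82*u + 327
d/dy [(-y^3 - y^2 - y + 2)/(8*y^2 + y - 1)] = (-8*y^4 - 2*y^3 + 10*y^2 - 30*y - 1)/(64*y^4 + 16*y^3 - 15*y^2 - 2*y + 1)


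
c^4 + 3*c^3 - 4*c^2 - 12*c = c*(c - 2)*(c + 2)*(c + 3)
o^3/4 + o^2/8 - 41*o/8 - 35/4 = (o/4 + 1/2)*(o - 5)*(o + 7/2)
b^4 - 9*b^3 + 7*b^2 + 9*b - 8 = (b - 8)*(b - 1)^2*(b + 1)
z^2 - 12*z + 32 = (z - 8)*(z - 4)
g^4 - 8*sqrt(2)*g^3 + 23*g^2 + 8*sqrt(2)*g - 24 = (g - 1)*(g + 1)*(g - 6*sqrt(2))*(g - 2*sqrt(2))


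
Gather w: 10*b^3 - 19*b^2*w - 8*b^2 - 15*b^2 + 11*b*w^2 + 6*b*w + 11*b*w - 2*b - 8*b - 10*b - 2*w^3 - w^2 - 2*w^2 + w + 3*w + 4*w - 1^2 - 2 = 10*b^3 - 23*b^2 - 20*b - 2*w^3 + w^2*(11*b - 3) + w*(-19*b^2 + 17*b + 8) - 3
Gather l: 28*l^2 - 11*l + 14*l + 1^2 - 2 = 28*l^2 + 3*l - 1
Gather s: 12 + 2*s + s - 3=3*s + 9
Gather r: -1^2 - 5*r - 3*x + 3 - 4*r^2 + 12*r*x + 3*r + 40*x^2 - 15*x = -4*r^2 + r*(12*x - 2) + 40*x^2 - 18*x + 2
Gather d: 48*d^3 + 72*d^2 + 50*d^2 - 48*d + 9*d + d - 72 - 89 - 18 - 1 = 48*d^3 + 122*d^2 - 38*d - 180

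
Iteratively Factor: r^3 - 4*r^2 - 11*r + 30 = (r - 5)*(r^2 + r - 6) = (r - 5)*(r + 3)*(r - 2)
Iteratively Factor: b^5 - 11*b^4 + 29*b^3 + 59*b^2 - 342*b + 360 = (b - 4)*(b^4 - 7*b^3 + b^2 + 63*b - 90) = (b - 4)*(b - 3)*(b^3 - 4*b^2 - 11*b + 30) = (b - 4)*(b - 3)*(b + 3)*(b^2 - 7*b + 10) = (b - 5)*(b - 4)*(b - 3)*(b + 3)*(b - 2)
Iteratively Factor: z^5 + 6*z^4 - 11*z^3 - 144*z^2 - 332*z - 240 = (z + 2)*(z^4 + 4*z^3 - 19*z^2 - 106*z - 120) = (z + 2)^2*(z^3 + 2*z^2 - 23*z - 60) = (z - 5)*(z + 2)^2*(z^2 + 7*z + 12) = (z - 5)*(z + 2)^2*(z + 4)*(z + 3)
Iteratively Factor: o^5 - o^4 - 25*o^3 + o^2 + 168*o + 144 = (o + 3)*(o^4 - 4*o^3 - 13*o^2 + 40*o + 48) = (o + 1)*(o + 3)*(o^3 - 5*o^2 - 8*o + 48) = (o - 4)*(o + 1)*(o + 3)*(o^2 - o - 12) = (o - 4)*(o + 1)*(o + 3)^2*(o - 4)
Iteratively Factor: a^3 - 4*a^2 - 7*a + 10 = (a - 5)*(a^2 + a - 2) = (a - 5)*(a - 1)*(a + 2)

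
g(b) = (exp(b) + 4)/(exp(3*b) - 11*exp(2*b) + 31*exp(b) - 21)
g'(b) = (exp(b) + 4)*(-3*exp(3*b) + 22*exp(2*b) - 31*exp(b))/(exp(3*b) - 11*exp(2*b) + 31*exp(b) - 21)^2 + exp(b)/(exp(3*b) - 11*exp(2*b) + 31*exp(b) - 21) = (-(exp(b) + 4)*(3*exp(2*b) - 22*exp(b) + 31) + exp(3*b) - 11*exp(2*b) + 31*exp(b) - 21)*exp(b)/(exp(3*b) - 11*exp(2*b) + 31*exp(b) - 21)^2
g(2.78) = 0.01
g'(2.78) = -0.04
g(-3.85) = -0.20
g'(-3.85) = -0.01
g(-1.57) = -0.28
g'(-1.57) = -0.12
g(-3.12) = -0.21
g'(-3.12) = -0.02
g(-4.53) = -0.19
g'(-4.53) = -0.00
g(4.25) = 0.00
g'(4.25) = -0.00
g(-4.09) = -0.20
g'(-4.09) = -0.01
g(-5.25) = -0.19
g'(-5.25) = -0.00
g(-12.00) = -0.19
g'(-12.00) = 0.00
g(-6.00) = -0.19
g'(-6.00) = 0.00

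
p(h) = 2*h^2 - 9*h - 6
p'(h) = 4*h - 9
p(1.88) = -15.85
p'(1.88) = -1.48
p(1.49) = -14.97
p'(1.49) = -3.04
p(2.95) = -15.14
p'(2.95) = 2.80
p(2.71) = -15.70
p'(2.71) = 1.84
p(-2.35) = 26.20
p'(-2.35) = -18.40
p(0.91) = -12.53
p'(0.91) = -5.36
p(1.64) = -15.38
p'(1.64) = -2.44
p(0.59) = -10.61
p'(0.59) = -6.64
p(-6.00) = 120.00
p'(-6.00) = -33.00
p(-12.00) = 390.00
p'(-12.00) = -57.00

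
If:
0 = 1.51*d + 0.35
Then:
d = -0.23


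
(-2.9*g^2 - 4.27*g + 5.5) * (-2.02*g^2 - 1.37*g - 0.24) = 5.858*g^4 + 12.5984*g^3 - 4.5641*g^2 - 6.5102*g - 1.32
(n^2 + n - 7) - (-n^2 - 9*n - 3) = 2*n^2 + 10*n - 4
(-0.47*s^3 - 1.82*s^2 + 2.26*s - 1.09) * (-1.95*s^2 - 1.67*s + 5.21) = 0.9165*s^5 + 4.3339*s^4 - 3.8163*s^3 - 11.1309*s^2 + 13.5949*s - 5.6789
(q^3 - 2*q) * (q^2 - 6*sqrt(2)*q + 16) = q^5 - 6*sqrt(2)*q^4 + 14*q^3 + 12*sqrt(2)*q^2 - 32*q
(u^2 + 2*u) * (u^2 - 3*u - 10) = u^4 - u^3 - 16*u^2 - 20*u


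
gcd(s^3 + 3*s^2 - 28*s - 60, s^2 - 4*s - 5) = s - 5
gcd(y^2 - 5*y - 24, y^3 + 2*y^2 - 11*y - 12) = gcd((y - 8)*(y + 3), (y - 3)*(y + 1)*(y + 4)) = 1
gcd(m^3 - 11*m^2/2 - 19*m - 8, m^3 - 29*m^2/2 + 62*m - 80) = m - 8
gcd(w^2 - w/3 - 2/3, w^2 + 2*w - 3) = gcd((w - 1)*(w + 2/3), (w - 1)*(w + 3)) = w - 1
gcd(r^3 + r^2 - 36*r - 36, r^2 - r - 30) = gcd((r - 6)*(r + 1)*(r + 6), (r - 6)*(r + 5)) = r - 6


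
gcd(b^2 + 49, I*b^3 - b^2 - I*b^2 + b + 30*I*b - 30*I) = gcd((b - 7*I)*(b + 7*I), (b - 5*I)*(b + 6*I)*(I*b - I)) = 1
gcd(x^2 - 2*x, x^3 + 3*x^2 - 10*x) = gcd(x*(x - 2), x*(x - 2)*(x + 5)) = x^2 - 2*x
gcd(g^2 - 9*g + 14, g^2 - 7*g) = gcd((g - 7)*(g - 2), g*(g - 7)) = g - 7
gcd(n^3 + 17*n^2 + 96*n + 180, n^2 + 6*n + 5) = n + 5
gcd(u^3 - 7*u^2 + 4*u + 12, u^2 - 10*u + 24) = u - 6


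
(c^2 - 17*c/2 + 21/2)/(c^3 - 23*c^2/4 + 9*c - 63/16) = 8*(c - 7)/(8*c^2 - 34*c + 21)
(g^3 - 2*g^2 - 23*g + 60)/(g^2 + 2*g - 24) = (g^2 + 2*g - 15)/(g + 6)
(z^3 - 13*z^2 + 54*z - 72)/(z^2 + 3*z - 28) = (z^2 - 9*z + 18)/(z + 7)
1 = 1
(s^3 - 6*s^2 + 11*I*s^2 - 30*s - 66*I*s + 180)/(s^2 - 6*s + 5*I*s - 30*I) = s + 6*I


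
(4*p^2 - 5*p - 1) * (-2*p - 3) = -8*p^3 - 2*p^2 + 17*p + 3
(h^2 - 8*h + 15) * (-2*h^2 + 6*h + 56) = -2*h^4 + 22*h^3 - 22*h^2 - 358*h + 840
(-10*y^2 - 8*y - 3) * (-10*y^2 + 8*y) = 100*y^4 - 34*y^2 - 24*y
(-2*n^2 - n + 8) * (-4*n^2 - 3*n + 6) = 8*n^4 + 10*n^3 - 41*n^2 - 30*n + 48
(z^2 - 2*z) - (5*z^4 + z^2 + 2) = -5*z^4 - 2*z - 2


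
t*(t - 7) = t^2 - 7*t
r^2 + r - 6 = (r - 2)*(r + 3)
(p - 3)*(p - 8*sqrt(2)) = p^2 - 8*sqrt(2)*p - 3*p + 24*sqrt(2)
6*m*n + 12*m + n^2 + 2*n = (6*m + n)*(n + 2)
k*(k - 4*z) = k^2 - 4*k*z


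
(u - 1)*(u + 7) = u^2 + 6*u - 7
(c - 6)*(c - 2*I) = c^2 - 6*c - 2*I*c + 12*I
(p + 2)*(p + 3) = p^2 + 5*p + 6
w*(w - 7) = w^2 - 7*w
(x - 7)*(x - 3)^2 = x^3 - 13*x^2 + 51*x - 63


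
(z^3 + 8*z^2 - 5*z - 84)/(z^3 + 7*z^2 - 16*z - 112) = (z - 3)/(z - 4)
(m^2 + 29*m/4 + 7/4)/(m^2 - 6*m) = (4*m^2 + 29*m + 7)/(4*m*(m - 6))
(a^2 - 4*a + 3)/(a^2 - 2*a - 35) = (-a^2 + 4*a - 3)/(-a^2 + 2*a + 35)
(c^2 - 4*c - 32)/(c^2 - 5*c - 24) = (c + 4)/(c + 3)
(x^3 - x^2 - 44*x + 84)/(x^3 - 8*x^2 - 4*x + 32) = (x^2 + x - 42)/(x^2 - 6*x - 16)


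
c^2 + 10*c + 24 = (c + 4)*(c + 6)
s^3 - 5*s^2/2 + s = s*(s - 2)*(s - 1/2)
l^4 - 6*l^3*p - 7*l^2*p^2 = l^2*(l - 7*p)*(l + p)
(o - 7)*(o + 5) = o^2 - 2*o - 35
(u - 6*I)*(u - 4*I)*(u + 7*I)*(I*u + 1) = I*u^4 + 4*u^3 + 43*I*u^2 + 214*u - 168*I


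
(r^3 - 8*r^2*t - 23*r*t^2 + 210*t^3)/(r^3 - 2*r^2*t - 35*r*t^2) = (r - 6*t)/r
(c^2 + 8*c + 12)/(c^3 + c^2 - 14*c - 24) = (c + 6)/(c^2 - c - 12)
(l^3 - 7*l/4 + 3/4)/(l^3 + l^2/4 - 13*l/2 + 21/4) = (4*l^2 + 4*l - 3)/(4*l^2 + 5*l - 21)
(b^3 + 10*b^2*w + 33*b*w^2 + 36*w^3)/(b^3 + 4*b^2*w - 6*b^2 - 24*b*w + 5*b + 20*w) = (b^2 + 6*b*w + 9*w^2)/(b^2 - 6*b + 5)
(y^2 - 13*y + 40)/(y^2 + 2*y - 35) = (y - 8)/(y + 7)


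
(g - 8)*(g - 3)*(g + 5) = g^3 - 6*g^2 - 31*g + 120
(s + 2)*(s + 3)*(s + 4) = s^3 + 9*s^2 + 26*s + 24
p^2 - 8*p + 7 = (p - 7)*(p - 1)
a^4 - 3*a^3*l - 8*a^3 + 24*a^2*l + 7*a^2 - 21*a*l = a*(a - 7)*(a - 1)*(a - 3*l)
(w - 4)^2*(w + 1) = w^3 - 7*w^2 + 8*w + 16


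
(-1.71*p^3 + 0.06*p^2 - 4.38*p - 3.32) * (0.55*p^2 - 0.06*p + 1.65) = -0.9405*p^5 + 0.1356*p^4 - 5.2341*p^3 - 1.4642*p^2 - 7.0278*p - 5.478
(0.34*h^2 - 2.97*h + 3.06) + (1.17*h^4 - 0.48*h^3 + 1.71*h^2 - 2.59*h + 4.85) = 1.17*h^4 - 0.48*h^3 + 2.05*h^2 - 5.56*h + 7.91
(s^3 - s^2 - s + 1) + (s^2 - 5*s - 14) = s^3 - 6*s - 13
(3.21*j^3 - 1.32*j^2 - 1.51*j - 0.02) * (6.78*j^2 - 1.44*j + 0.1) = 21.7638*j^5 - 13.572*j^4 - 8.016*j^3 + 1.9068*j^2 - 0.1222*j - 0.002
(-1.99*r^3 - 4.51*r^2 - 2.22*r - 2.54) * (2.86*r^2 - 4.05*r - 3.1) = -5.6914*r^5 - 4.8391*r^4 + 18.0853*r^3 + 15.7076*r^2 + 17.169*r + 7.874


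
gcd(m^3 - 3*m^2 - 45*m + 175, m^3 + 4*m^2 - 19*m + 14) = m + 7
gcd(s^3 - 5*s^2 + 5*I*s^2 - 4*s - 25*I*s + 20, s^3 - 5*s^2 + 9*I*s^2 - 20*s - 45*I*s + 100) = s^2 + s*(-5 + 4*I) - 20*I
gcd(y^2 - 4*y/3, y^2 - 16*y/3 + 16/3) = y - 4/3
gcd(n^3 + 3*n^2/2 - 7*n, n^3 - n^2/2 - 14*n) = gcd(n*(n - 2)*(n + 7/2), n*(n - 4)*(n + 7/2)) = n^2 + 7*n/2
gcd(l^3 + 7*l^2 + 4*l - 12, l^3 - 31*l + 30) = l^2 + 5*l - 6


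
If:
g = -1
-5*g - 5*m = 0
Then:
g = -1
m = 1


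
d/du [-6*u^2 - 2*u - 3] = -12*u - 2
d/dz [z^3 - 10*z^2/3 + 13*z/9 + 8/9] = 3*z^2 - 20*z/3 + 13/9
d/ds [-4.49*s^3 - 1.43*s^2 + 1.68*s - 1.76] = -13.47*s^2 - 2.86*s + 1.68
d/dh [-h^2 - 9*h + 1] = -2*h - 9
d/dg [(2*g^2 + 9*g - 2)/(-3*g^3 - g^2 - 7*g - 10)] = (6*g^4 + 54*g^3 - 23*g^2 - 44*g - 104)/(9*g^6 + 6*g^5 + 43*g^4 + 74*g^3 + 69*g^2 + 140*g + 100)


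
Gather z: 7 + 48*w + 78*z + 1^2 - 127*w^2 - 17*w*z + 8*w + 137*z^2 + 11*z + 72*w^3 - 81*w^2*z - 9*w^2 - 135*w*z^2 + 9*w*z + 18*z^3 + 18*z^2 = 72*w^3 - 136*w^2 + 56*w + 18*z^3 + z^2*(155 - 135*w) + z*(-81*w^2 - 8*w + 89) + 8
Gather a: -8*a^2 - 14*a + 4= -8*a^2 - 14*a + 4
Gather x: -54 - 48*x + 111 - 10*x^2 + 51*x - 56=-10*x^2 + 3*x + 1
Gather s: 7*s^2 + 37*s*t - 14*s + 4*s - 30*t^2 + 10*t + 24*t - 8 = 7*s^2 + s*(37*t - 10) - 30*t^2 + 34*t - 8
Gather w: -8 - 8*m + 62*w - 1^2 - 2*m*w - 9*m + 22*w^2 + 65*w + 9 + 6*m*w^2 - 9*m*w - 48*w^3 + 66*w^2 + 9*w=-17*m - 48*w^3 + w^2*(6*m + 88) + w*(136 - 11*m)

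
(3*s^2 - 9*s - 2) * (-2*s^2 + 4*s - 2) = -6*s^4 + 30*s^3 - 38*s^2 + 10*s + 4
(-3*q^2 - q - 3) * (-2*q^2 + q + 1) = 6*q^4 - q^3 + 2*q^2 - 4*q - 3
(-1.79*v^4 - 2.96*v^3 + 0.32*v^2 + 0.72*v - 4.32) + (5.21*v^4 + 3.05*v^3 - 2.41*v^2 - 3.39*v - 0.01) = 3.42*v^4 + 0.0899999999999999*v^3 - 2.09*v^2 - 2.67*v - 4.33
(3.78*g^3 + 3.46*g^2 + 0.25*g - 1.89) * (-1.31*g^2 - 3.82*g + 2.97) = -4.9518*g^5 - 18.9722*g^4 - 2.3181*g^3 + 11.7971*g^2 + 7.9623*g - 5.6133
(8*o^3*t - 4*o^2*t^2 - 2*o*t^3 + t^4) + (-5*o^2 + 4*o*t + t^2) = 8*o^3*t - 4*o^2*t^2 - 5*o^2 - 2*o*t^3 + 4*o*t + t^4 + t^2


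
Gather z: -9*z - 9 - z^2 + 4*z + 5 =-z^2 - 5*z - 4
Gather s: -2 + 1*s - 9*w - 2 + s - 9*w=2*s - 18*w - 4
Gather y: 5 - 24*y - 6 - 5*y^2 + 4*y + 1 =-5*y^2 - 20*y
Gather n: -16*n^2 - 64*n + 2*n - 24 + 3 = -16*n^2 - 62*n - 21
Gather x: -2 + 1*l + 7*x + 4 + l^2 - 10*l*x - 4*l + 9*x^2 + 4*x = l^2 - 3*l + 9*x^2 + x*(11 - 10*l) + 2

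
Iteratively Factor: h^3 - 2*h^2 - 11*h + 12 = (h + 3)*(h^2 - 5*h + 4) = (h - 4)*(h + 3)*(h - 1)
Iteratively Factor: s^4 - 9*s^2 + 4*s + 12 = (s + 1)*(s^3 - s^2 - 8*s + 12) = (s - 2)*(s + 1)*(s^2 + s - 6) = (s - 2)*(s + 1)*(s + 3)*(s - 2)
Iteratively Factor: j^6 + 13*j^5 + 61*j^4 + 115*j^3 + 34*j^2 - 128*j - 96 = (j + 4)*(j^5 + 9*j^4 + 25*j^3 + 15*j^2 - 26*j - 24) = (j + 1)*(j + 4)*(j^4 + 8*j^3 + 17*j^2 - 2*j - 24) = (j - 1)*(j + 1)*(j + 4)*(j^3 + 9*j^2 + 26*j + 24) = (j - 1)*(j + 1)*(j + 3)*(j + 4)*(j^2 + 6*j + 8) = (j - 1)*(j + 1)*(j + 3)*(j + 4)^2*(j + 2)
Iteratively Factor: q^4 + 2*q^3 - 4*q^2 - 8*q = (q - 2)*(q^3 + 4*q^2 + 4*q) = q*(q - 2)*(q^2 + 4*q + 4) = q*(q - 2)*(q + 2)*(q + 2)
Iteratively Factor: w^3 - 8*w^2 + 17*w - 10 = (w - 1)*(w^2 - 7*w + 10) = (w - 5)*(w - 1)*(w - 2)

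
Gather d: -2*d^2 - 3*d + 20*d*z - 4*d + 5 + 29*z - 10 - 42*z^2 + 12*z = -2*d^2 + d*(20*z - 7) - 42*z^2 + 41*z - 5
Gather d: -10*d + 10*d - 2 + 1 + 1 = 0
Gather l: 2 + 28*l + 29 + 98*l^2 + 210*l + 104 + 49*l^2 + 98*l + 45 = 147*l^2 + 336*l + 180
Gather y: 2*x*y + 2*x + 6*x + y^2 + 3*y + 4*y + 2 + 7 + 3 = 8*x + y^2 + y*(2*x + 7) + 12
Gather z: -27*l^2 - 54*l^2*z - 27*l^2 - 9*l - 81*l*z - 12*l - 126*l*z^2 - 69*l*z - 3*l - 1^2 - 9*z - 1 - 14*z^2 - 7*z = -54*l^2 - 24*l + z^2*(-126*l - 14) + z*(-54*l^2 - 150*l - 16) - 2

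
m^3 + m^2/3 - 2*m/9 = m*(m - 1/3)*(m + 2/3)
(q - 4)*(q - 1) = q^2 - 5*q + 4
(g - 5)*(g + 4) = g^2 - g - 20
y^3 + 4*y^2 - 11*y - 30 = (y - 3)*(y + 2)*(y + 5)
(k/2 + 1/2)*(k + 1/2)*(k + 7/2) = k^3/2 + 5*k^2/2 + 23*k/8 + 7/8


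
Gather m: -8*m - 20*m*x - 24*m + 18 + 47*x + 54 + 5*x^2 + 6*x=m*(-20*x - 32) + 5*x^2 + 53*x + 72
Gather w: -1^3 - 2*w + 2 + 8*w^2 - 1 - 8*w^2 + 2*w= 0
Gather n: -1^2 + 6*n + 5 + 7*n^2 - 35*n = 7*n^2 - 29*n + 4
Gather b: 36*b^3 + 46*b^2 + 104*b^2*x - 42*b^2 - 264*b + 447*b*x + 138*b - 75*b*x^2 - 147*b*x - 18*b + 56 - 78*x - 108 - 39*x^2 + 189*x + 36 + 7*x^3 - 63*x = 36*b^3 + b^2*(104*x + 4) + b*(-75*x^2 + 300*x - 144) + 7*x^3 - 39*x^2 + 48*x - 16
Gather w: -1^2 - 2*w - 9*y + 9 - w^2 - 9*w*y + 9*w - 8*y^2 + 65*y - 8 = -w^2 + w*(7 - 9*y) - 8*y^2 + 56*y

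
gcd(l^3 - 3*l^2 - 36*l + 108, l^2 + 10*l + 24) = l + 6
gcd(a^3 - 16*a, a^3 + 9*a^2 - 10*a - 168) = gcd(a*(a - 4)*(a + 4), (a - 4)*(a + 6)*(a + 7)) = a - 4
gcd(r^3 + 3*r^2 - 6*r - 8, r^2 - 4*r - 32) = r + 4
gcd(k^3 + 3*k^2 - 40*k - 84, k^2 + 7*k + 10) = k + 2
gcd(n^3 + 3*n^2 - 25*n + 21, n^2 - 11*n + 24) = n - 3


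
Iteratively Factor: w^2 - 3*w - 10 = (w + 2)*(w - 5)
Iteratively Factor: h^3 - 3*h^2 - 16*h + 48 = (h + 4)*(h^2 - 7*h + 12) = (h - 3)*(h + 4)*(h - 4)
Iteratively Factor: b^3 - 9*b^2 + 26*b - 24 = (b - 2)*(b^2 - 7*b + 12) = (b - 4)*(b - 2)*(b - 3)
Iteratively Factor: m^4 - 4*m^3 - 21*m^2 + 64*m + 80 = (m - 4)*(m^3 - 21*m - 20) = (m - 4)*(m + 4)*(m^2 - 4*m - 5) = (m - 4)*(m + 1)*(m + 4)*(m - 5)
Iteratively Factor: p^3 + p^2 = (p + 1)*(p^2) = p*(p + 1)*(p)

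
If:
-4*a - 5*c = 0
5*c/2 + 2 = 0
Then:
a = 1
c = -4/5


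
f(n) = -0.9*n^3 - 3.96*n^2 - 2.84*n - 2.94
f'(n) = -2.7*n^2 - 7.92*n - 2.84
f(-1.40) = -4.26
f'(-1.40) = 2.96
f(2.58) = -52.08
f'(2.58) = -41.25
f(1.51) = -19.36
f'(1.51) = -20.96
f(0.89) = -9.24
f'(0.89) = -12.03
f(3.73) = -115.33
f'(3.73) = -69.95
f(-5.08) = 27.28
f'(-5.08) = -32.28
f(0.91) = -9.48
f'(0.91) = -12.28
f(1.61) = -21.53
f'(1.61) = -22.59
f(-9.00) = 357.96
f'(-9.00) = -150.26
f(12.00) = -2162.46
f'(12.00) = -486.68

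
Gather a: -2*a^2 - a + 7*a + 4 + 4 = -2*a^2 + 6*a + 8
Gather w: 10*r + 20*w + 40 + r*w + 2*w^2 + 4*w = 10*r + 2*w^2 + w*(r + 24) + 40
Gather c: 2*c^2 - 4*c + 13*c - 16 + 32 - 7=2*c^2 + 9*c + 9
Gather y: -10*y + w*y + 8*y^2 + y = 8*y^2 + y*(w - 9)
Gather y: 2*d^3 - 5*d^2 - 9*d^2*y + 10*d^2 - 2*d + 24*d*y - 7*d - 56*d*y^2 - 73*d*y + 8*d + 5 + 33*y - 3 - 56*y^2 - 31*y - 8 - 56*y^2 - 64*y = 2*d^3 + 5*d^2 - d + y^2*(-56*d - 112) + y*(-9*d^2 - 49*d - 62) - 6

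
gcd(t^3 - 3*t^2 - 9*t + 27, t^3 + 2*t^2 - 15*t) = t - 3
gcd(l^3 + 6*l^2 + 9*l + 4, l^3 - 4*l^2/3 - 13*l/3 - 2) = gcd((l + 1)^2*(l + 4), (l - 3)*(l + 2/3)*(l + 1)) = l + 1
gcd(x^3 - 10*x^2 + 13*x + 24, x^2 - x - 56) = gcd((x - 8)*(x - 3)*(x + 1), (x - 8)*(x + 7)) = x - 8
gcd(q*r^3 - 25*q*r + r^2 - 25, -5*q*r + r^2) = 1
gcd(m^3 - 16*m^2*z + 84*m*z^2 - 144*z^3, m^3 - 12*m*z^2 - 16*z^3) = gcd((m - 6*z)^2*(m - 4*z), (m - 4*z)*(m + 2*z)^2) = -m + 4*z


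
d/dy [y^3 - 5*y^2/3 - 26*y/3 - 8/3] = 3*y^2 - 10*y/3 - 26/3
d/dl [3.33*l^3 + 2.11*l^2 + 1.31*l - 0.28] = 9.99*l^2 + 4.22*l + 1.31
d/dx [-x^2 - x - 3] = -2*x - 1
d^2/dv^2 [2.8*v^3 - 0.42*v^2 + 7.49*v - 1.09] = 16.8*v - 0.84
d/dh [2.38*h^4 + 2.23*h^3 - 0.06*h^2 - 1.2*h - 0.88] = 9.52*h^3 + 6.69*h^2 - 0.12*h - 1.2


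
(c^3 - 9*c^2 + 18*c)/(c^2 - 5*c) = (c^2 - 9*c + 18)/(c - 5)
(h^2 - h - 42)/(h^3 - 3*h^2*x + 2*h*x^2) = (h^2 - h - 42)/(h*(h^2 - 3*h*x + 2*x^2))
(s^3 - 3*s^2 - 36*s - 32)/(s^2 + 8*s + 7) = (s^2 - 4*s - 32)/(s + 7)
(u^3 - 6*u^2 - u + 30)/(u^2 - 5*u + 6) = (u^2 - 3*u - 10)/(u - 2)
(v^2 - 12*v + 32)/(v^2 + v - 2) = (v^2 - 12*v + 32)/(v^2 + v - 2)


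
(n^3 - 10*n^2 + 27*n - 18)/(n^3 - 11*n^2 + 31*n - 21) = (n - 6)/(n - 7)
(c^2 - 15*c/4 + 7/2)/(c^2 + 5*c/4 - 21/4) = (c - 2)/(c + 3)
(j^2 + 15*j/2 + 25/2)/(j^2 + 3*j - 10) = (j + 5/2)/(j - 2)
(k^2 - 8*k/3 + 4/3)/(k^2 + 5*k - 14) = (k - 2/3)/(k + 7)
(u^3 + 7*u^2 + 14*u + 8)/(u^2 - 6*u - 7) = (u^2 + 6*u + 8)/(u - 7)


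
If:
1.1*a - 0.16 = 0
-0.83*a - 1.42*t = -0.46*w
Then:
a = 0.15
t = 0.323943661971831*w - 0.0850192061459667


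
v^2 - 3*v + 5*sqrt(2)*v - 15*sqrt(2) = (v - 3)*(v + 5*sqrt(2))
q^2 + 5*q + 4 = (q + 1)*(q + 4)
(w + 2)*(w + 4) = w^2 + 6*w + 8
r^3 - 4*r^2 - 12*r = r*(r - 6)*(r + 2)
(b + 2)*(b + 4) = b^2 + 6*b + 8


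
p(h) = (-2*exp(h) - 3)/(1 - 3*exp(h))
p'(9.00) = 0.00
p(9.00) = 0.67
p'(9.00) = 0.00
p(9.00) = 0.67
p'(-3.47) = -0.42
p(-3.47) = -3.38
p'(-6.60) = -0.02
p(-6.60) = -3.02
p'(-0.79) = -38.19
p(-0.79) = 10.81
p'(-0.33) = -5.91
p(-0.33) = 3.84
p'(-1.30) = -90.10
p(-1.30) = -19.44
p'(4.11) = -0.02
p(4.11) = 0.69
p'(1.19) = -0.46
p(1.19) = 1.08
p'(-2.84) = -0.94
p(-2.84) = -3.78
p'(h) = -2*exp(h)/(1 - 3*exp(h)) + 3*(-2*exp(h) - 3)*exp(h)/(1 - 3*exp(h))^2 = -11*exp(h)/(3*exp(h) - 1)^2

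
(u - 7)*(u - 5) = u^2 - 12*u + 35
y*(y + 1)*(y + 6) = y^3 + 7*y^2 + 6*y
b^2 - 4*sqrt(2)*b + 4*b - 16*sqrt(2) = (b + 4)*(b - 4*sqrt(2))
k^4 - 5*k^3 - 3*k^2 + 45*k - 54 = (k - 3)^2*(k - 2)*(k + 3)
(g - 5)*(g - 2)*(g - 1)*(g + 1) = g^4 - 7*g^3 + 9*g^2 + 7*g - 10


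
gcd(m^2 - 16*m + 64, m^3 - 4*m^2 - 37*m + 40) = m - 8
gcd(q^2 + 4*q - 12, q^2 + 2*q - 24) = q + 6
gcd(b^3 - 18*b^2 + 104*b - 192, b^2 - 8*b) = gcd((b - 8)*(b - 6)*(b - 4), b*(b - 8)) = b - 8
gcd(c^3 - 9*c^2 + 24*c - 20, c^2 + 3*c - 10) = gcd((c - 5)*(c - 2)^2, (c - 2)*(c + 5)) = c - 2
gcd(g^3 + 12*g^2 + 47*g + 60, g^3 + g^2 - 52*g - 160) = g^2 + 9*g + 20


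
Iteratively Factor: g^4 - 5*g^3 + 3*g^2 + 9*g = (g)*(g^3 - 5*g^2 + 3*g + 9) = g*(g - 3)*(g^2 - 2*g - 3) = g*(g - 3)*(g + 1)*(g - 3)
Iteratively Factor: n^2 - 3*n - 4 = (n - 4)*(n + 1)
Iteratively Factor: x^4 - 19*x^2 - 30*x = (x - 5)*(x^3 + 5*x^2 + 6*x) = (x - 5)*(x + 3)*(x^2 + 2*x) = x*(x - 5)*(x + 3)*(x + 2)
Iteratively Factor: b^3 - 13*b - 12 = (b - 4)*(b^2 + 4*b + 3) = (b - 4)*(b + 1)*(b + 3)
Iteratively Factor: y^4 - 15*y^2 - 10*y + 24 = (y - 1)*(y^3 + y^2 - 14*y - 24) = (y - 4)*(y - 1)*(y^2 + 5*y + 6) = (y - 4)*(y - 1)*(y + 3)*(y + 2)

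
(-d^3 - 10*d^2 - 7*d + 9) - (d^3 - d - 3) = -2*d^3 - 10*d^2 - 6*d + 12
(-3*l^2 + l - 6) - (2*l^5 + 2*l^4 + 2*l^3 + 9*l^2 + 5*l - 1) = -2*l^5 - 2*l^4 - 2*l^3 - 12*l^2 - 4*l - 5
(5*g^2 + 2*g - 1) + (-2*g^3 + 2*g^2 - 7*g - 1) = -2*g^3 + 7*g^2 - 5*g - 2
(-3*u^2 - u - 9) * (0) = 0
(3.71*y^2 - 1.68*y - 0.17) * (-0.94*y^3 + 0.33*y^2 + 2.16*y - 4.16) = -3.4874*y^5 + 2.8035*y^4 + 7.619*y^3 - 19.1185*y^2 + 6.6216*y + 0.7072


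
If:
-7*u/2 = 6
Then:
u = -12/7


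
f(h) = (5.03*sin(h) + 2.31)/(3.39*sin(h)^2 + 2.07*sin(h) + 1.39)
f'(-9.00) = -4.25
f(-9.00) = 0.21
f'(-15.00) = -1.80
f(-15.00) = -0.65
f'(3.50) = -4.49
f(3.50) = 0.50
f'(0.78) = -0.60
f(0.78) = 1.29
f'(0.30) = -0.71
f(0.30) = 1.65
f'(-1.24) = 0.09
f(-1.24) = -0.99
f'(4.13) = -0.46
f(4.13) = -0.93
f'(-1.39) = 0.03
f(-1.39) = -1.00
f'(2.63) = 0.80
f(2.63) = 1.48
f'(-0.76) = 1.44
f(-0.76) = -0.73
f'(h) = (-6.78*sin(h)*cos(h) - 2.07*cos(h))*(5.03*sin(h) + 2.31)/(3.39*sin(h)^2 + 2.07*sin(h) + 1.39)^2 + 5.03*cos(h)/(3.39*sin(h)^2 + 2.07*sin(h) + 1.39) = (-17.0517*sin(h)^2 - 15.6618*sin(h) + 2.21)*cos(h)/(11.4921*sin(h)^4 + 14.0346*sin(h)^3 + 13.7091*sin(h)^2 + 5.7546*sin(h) + 1.9321)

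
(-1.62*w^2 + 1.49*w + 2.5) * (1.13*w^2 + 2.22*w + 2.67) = -1.8306*w^4 - 1.9127*w^3 + 1.8074*w^2 + 9.5283*w + 6.675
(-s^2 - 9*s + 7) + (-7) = -s^2 - 9*s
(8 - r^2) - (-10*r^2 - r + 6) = 9*r^2 + r + 2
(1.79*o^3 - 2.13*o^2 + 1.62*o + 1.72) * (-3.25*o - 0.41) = -5.8175*o^4 + 6.1886*o^3 - 4.3917*o^2 - 6.2542*o - 0.7052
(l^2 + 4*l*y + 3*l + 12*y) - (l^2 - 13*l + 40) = 4*l*y + 16*l + 12*y - 40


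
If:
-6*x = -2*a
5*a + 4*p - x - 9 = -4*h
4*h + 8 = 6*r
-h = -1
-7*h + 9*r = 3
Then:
No Solution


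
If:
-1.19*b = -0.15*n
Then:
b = 0.126050420168067*n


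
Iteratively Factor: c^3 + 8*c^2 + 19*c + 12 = (c + 1)*(c^2 + 7*c + 12) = (c + 1)*(c + 3)*(c + 4)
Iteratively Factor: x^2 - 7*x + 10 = (x - 5)*(x - 2)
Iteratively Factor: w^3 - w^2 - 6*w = (w + 2)*(w^2 - 3*w) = (w - 3)*(w + 2)*(w)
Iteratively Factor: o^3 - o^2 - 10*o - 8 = (o - 4)*(o^2 + 3*o + 2) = (o - 4)*(o + 2)*(o + 1)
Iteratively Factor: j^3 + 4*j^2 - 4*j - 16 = (j + 2)*(j^2 + 2*j - 8) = (j + 2)*(j + 4)*(j - 2)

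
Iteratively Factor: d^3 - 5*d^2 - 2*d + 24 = (d - 4)*(d^2 - d - 6) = (d - 4)*(d - 3)*(d + 2)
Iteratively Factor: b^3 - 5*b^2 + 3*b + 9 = (b + 1)*(b^2 - 6*b + 9) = (b - 3)*(b + 1)*(b - 3)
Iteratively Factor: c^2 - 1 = (c + 1)*(c - 1)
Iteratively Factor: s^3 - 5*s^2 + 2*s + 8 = (s + 1)*(s^2 - 6*s + 8) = (s - 4)*(s + 1)*(s - 2)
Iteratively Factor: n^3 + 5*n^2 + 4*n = (n + 4)*(n^2 + n) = n*(n + 4)*(n + 1)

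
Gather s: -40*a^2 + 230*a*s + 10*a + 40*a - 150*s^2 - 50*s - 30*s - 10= -40*a^2 + 50*a - 150*s^2 + s*(230*a - 80) - 10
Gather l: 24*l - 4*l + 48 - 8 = 20*l + 40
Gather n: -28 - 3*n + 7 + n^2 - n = n^2 - 4*n - 21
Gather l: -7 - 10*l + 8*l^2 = 8*l^2 - 10*l - 7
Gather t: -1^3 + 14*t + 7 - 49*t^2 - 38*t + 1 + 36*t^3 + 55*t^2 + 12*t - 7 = 36*t^3 + 6*t^2 - 12*t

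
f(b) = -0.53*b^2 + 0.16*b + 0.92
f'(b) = 0.16 - 1.06*b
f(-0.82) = 0.43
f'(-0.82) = 1.03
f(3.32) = -4.39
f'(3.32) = -3.36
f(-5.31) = -14.87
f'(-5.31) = 5.79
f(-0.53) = 0.69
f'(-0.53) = 0.72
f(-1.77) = -1.02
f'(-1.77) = 2.04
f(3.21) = -4.03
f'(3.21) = -3.24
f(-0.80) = 0.45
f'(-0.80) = 1.01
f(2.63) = -2.33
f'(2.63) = -2.63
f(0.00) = 0.92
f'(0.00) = 0.16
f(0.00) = 0.92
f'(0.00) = 0.16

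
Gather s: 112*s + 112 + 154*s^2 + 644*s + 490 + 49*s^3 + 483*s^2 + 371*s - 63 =49*s^3 + 637*s^2 + 1127*s + 539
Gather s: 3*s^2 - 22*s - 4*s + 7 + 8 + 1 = 3*s^2 - 26*s + 16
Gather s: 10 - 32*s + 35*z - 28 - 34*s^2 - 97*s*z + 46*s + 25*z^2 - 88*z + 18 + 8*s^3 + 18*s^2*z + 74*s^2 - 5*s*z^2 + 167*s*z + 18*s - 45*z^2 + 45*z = 8*s^3 + s^2*(18*z + 40) + s*(-5*z^2 + 70*z + 32) - 20*z^2 - 8*z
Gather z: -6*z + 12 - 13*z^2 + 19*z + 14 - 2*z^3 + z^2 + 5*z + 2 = -2*z^3 - 12*z^2 + 18*z + 28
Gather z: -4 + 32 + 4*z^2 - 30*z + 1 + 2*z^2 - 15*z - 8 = 6*z^2 - 45*z + 21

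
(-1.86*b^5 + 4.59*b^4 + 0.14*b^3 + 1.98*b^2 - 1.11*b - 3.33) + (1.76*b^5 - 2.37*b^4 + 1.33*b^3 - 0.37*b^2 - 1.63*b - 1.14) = -0.1*b^5 + 2.22*b^4 + 1.47*b^3 + 1.61*b^2 - 2.74*b - 4.47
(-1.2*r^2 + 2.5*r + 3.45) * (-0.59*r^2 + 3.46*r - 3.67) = 0.708*r^4 - 5.627*r^3 + 11.0185*r^2 + 2.762*r - 12.6615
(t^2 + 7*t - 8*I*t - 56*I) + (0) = t^2 + 7*t - 8*I*t - 56*I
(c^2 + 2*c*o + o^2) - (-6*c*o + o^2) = c^2 + 8*c*o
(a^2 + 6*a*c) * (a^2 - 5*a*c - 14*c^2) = a^4 + a^3*c - 44*a^2*c^2 - 84*a*c^3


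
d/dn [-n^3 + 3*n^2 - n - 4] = -3*n^2 + 6*n - 1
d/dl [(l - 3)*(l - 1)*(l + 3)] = 3*l^2 - 2*l - 9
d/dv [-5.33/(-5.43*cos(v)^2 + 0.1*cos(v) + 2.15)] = (57.8838*cos(v) - 0.533)*sin(v)/(-5.43*cos(v)^2 + 0.1*cos(v) + 2.15)^2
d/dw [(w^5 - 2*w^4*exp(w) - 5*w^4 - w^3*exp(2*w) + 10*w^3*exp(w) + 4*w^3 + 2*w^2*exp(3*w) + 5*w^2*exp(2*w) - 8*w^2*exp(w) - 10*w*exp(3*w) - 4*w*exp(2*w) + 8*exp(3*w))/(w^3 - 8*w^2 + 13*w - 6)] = (-2*w^5*exp(w) + 2*w^5 - 2*w^4*exp(2*w) + 20*w^4*exp(w) - 25*w^4 + 6*w^3*exp(3*w) + 22*w^3*exp(2*w) - 40*w^3*exp(w) + 80*w^3 - 68*w^2*exp(3*w) - 65*w^2*exp(2*w) - 44*w^2*exp(w) - 72*w^2 + 220*w*exp(3*w) + 36*w*exp(2*w) + 96*w*exp(w) - 188*exp(3*w) + 24*exp(2*w))/(w^4 - 14*w^3 + 61*w^2 - 84*w + 36)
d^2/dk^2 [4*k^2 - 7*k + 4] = 8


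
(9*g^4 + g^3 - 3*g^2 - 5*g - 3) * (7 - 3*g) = -27*g^5 + 60*g^4 + 16*g^3 - 6*g^2 - 26*g - 21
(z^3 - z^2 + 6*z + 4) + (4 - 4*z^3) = -3*z^3 - z^2 + 6*z + 8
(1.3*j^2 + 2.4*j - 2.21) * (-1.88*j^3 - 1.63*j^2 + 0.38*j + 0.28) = -2.444*j^5 - 6.631*j^4 + 0.7368*j^3 + 4.8783*j^2 - 0.1678*j - 0.6188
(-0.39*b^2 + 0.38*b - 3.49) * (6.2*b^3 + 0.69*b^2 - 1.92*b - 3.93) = -2.418*b^5 + 2.0869*b^4 - 20.627*b^3 - 1.605*b^2 + 5.2074*b + 13.7157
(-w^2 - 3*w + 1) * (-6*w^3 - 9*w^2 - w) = 6*w^5 + 27*w^4 + 22*w^3 - 6*w^2 - w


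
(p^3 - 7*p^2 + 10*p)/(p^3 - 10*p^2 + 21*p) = (p^2 - 7*p + 10)/(p^2 - 10*p + 21)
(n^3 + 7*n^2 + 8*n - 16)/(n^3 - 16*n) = (n^2 + 3*n - 4)/(n*(n - 4))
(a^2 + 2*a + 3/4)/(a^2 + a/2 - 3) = (4*a^2 + 8*a + 3)/(2*(2*a^2 + a - 6))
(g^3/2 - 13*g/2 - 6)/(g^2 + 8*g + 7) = (g^2 - g - 12)/(2*(g + 7))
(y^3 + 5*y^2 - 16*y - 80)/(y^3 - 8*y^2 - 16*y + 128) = (y + 5)/(y - 8)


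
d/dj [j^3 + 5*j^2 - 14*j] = 3*j^2 + 10*j - 14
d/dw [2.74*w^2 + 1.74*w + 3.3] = 5.48*w + 1.74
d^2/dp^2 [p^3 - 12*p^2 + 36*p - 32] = 6*p - 24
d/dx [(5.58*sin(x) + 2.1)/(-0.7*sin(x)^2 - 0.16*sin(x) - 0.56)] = (3.906*sin(x)^2 + 2.94*sin(x) - 2.7888)*cos(x)/(0.49*sin(x)^4 + 0.224*sin(x)^3 + 0.8096*sin(x)^2 + 0.1792*sin(x) + 0.3136)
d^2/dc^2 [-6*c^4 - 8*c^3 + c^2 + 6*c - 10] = -72*c^2 - 48*c + 2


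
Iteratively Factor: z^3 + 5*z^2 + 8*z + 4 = (z + 2)*(z^2 + 3*z + 2) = (z + 1)*(z + 2)*(z + 2)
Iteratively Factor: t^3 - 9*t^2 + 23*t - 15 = (t - 1)*(t^2 - 8*t + 15) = (t - 3)*(t - 1)*(t - 5)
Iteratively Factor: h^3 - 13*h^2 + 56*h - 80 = (h - 4)*(h^2 - 9*h + 20) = (h - 4)^2*(h - 5)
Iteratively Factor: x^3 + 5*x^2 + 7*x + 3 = (x + 3)*(x^2 + 2*x + 1) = (x + 1)*(x + 3)*(x + 1)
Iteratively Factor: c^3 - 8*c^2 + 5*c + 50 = (c - 5)*(c^2 - 3*c - 10) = (c - 5)*(c + 2)*(c - 5)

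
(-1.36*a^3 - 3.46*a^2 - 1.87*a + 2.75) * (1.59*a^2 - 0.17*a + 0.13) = -2.1624*a^5 - 5.2702*a^4 - 2.5619*a^3 + 4.2406*a^2 - 0.7106*a + 0.3575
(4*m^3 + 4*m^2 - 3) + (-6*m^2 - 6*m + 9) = 4*m^3 - 2*m^2 - 6*m + 6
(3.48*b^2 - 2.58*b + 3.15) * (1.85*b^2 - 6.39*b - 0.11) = 6.438*b^4 - 27.0102*b^3 + 21.9309*b^2 - 19.8447*b - 0.3465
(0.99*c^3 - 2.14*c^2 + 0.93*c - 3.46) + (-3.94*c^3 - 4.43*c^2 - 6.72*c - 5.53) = -2.95*c^3 - 6.57*c^2 - 5.79*c - 8.99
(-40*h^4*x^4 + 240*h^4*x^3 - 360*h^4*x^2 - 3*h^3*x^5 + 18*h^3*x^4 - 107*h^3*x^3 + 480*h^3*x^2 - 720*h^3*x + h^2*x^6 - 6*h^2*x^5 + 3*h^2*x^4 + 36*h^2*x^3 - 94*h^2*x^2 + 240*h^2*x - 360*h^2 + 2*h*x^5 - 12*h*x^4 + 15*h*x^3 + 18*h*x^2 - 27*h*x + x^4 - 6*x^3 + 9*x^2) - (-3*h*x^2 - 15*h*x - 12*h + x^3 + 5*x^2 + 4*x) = -40*h^4*x^4 + 240*h^4*x^3 - 360*h^4*x^2 - 3*h^3*x^5 + 18*h^3*x^4 - 107*h^3*x^3 + 480*h^3*x^2 - 720*h^3*x + h^2*x^6 - 6*h^2*x^5 + 3*h^2*x^4 + 36*h^2*x^3 - 94*h^2*x^2 + 240*h^2*x - 360*h^2 + 2*h*x^5 - 12*h*x^4 + 15*h*x^3 + 21*h*x^2 - 12*h*x + 12*h + x^4 - 7*x^3 + 4*x^2 - 4*x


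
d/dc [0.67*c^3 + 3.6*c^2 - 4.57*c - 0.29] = 2.01*c^2 + 7.2*c - 4.57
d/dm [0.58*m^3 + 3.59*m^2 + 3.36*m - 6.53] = 1.74*m^2 + 7.18*m + 3.36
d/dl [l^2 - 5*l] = 2*l - 5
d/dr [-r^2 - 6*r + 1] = -2*r - 6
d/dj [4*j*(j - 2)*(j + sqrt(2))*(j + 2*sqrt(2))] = 16*j^3 - 24*j^2 + 36*sqrt(2)*j^2 - 48*sqrt(2)*j + 32*j - 32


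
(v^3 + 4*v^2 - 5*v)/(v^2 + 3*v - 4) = v*(v + 5)/(v + 4)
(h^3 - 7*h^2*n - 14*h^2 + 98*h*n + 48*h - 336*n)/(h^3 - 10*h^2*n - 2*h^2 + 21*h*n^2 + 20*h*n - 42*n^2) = (h^2 - 14*h + 48)/(h^2 - 3*h*n - 2*h + 6*n)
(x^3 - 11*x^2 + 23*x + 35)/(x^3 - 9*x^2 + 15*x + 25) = (x - 7)/(x - 5)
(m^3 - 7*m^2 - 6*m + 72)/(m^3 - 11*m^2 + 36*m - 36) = (m^2 - m - 12)/(m^2 - 5*m + 6)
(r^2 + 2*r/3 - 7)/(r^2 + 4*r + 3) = (r - 7/3)/(r + 1)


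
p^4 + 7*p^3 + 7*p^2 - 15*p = p*(p - 1)*(p + 3)*(p + 5)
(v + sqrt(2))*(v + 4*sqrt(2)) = v^2 + 5*sqrt(2)*v + 8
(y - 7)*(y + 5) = y^2 - 2*y - 35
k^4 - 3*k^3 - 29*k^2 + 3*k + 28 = (k - 7)*(k - 1)*(k + 1)*(k + 4)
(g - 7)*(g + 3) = g^2 - 4*g - 21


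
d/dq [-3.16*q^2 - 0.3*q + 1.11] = -6.32*q - 0.3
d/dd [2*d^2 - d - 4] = 4*d - 1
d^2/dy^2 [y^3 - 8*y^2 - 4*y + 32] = 6*y - 16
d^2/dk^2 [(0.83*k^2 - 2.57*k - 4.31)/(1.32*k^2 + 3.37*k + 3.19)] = (-16.34028*k^3 - 66.028248*k^2 - 50.105088*k + 10.549486)/(2.299968*k^6 + 17.615664*k^5 + 61.648092*k^4 + 123.415129*k^3 + 148.982889*k^2 + 102.880371*k + 32.461759)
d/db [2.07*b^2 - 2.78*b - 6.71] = 4.14*b - 2.78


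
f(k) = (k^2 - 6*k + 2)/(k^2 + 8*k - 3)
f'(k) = (-2*k - 8)*(k^2 - 6*k + 2)/(k^2 + 8*k - 3)^2 + (2*k - 6)/(k^2 + 8*k - 3)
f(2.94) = -0.24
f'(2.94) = 0.11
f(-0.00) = -0.67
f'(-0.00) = 0.22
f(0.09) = -0.65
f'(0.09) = 0.24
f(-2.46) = -1.37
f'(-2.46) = 0.40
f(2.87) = -0.25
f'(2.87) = 0.11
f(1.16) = -0.47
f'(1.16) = 0.16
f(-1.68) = -1.09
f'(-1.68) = 0.31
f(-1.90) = -1.17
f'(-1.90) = 0.34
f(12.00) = 0.31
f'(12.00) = 0.03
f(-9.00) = 22.83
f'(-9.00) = 34.06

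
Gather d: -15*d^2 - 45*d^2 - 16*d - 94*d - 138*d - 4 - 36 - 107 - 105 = -60*d^2 - 248*d - 252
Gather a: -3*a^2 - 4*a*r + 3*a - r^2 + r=-3*a^2 + a*(3 - 4*r) - r^2 + r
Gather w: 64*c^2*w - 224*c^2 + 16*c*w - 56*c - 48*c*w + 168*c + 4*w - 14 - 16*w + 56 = -224*c^2 + 112*c + w*(64*c^2 - 32*c - 12) + 42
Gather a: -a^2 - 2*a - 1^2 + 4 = -a^2 - 2*a + 3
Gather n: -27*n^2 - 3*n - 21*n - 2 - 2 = -27*n^2 - 24*n - 4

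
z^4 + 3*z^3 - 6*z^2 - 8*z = z*(z - 2)*(z + 1)*(z + 4)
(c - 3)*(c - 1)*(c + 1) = c^3 - 3*c^2 - c + 3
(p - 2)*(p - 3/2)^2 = p^3 - 5*p^2 + 33*p/4 - 9/2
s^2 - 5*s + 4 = (s - 4)*(s - 1)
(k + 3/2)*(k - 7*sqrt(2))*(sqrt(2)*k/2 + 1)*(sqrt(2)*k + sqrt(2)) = k^4 - 6*sqrt(2)*k^3 + 5*k^3/2 - 15*sqrt(2)*k^2 - 25*k^2/2 - 35*k - 9*sqrt(2)*k - 21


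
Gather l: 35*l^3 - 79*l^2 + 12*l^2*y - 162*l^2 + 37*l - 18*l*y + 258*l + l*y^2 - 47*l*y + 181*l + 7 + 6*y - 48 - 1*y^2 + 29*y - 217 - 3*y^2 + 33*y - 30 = 35*l^3 + l^2*(12*y - 241) + l*(y^2 - 65*y + 476) - 4*y^2 + 68*y - 288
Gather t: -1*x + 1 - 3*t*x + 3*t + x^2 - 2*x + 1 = t*(3 - 3*x) + x^2 - 3*x + 2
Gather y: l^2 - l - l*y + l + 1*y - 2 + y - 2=l^2 + y*(2 - l) - 4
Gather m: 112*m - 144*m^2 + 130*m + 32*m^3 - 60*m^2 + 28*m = 32*m^3 - 204*m^2 + 270*m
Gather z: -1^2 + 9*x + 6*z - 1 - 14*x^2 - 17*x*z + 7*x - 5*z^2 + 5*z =-14*x^2 + 16*x - 5*z^2 + z*(11 - 17*x) - 2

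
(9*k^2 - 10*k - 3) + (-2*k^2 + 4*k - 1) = 7*k^2 - 6*k - 4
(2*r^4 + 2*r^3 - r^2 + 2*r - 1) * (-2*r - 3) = -4*r^5 - 10*r^4 - 4*r^3 - r^2 - 4*r + 3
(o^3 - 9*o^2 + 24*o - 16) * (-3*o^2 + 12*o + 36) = -3*o^5 + 39*o^4 - 144*o^3 + 12*o^2 + 672*o - 576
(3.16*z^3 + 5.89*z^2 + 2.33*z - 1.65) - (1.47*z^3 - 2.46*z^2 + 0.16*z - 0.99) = 1.69*z^3 + 8.35*z^2 + 2.17*z - 0.66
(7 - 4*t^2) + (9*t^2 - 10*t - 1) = 5*t^2 - 10*t + 6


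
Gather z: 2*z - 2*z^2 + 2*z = -2*z^2 + 4*z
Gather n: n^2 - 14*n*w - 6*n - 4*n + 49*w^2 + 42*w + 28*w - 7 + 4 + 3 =n^2 + n*(-14*w - 10) + 49*w^2 + 70*w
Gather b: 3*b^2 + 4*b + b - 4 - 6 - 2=3*b^2 + 5*b - 12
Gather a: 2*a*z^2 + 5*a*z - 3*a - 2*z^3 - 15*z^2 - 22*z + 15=a*(2*z^2 + 5*z - 3) - 2*z^3 - 15*z^2 - 22*z + 15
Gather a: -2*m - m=-3*m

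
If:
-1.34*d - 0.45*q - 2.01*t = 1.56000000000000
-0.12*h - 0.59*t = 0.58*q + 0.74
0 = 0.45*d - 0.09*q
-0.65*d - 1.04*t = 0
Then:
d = -0.67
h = 7.93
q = -3.34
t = 0.42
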